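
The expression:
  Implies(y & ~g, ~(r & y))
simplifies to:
g | ~r | ~y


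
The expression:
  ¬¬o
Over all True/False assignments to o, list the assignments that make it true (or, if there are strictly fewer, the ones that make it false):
is true only for:
  o=True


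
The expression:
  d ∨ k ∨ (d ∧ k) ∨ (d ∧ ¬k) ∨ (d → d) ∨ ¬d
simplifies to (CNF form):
True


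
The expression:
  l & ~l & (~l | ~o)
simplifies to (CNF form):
False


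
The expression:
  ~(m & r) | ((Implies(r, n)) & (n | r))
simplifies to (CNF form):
n | ~m | ~r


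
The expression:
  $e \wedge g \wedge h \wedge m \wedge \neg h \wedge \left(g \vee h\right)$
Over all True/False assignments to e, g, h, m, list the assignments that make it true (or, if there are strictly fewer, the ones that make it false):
is never true.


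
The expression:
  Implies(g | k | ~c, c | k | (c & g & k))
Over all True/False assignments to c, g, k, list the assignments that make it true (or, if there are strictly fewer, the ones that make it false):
is false only for:
  c=False, g=False, k=False;
  c=False, g=True, k=False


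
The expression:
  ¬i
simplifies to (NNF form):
¬i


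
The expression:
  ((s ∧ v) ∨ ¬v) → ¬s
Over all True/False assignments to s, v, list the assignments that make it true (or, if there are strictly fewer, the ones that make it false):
is true only for:
  s=False, v=False;
  s=False, v=True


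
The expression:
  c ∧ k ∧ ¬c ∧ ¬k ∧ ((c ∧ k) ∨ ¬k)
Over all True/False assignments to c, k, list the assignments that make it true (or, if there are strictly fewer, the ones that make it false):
is never true.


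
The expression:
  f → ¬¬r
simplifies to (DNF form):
r ∨ ¬f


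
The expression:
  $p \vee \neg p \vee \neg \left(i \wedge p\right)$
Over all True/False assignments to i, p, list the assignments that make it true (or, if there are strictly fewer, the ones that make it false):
is always true.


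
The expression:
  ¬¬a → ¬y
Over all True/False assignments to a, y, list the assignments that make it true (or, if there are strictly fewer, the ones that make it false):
is false only for:
  a=True, y=True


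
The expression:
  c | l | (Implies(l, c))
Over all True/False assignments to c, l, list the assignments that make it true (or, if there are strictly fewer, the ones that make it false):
is always true.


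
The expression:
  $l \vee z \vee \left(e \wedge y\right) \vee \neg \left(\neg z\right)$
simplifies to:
$l \vee z \vee \left(e \wedge y\right)$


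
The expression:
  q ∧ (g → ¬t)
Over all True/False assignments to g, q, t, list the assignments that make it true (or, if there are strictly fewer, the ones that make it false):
is true only for:
  g=False, q=True, t=False;
  g=False, q=True, t=True;
  g=True, q=True, t=False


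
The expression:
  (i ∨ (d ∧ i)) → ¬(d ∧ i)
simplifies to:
¬d ∨ ¬i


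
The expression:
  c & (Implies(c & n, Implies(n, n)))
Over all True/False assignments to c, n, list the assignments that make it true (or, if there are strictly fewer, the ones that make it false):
is true only for:
  c=True, n=False;
  c=True, n=True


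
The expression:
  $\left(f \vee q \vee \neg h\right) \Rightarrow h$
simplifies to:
$h$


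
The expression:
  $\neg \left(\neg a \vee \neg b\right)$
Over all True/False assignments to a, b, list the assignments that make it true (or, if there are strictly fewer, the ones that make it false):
is true only for:
  a=True, b=True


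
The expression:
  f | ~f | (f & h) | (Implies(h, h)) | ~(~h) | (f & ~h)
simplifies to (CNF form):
True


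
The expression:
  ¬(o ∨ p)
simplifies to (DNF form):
¬o ∧ ¬p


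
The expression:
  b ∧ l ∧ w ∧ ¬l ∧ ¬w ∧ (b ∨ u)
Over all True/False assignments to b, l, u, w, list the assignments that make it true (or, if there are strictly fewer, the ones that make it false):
is never true.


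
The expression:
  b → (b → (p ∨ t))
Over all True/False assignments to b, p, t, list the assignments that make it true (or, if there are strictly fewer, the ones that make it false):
is false only for:
  b=True, p=False, t=False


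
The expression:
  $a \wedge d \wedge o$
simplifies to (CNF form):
$a \wedge d \wedge o$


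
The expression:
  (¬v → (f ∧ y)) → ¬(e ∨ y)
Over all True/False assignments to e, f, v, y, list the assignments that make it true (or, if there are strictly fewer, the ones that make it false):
is true only for:
  e=False, f=False, v=False, y=False;
  e=False, f=False, v=False, y=True;
  e=False, f=False, v=True, y=False;
  e=False, f=True, v=False, y=False;
  e=False, f=True, v=True, y=False;
  e=True, f=False, v=False, y=False;
  e=True, f=False, v=False, y=True;
  e=True, f=True, v=False, y=False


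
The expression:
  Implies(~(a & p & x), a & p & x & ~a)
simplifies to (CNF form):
a & p & x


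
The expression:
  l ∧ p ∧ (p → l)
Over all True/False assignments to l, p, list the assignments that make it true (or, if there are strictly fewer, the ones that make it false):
is true only for:
  l=True, p=True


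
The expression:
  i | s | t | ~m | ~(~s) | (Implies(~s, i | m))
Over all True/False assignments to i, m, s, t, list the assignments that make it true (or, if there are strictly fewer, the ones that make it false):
is always true.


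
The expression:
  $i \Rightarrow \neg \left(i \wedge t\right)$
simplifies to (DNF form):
$\neg i \vee \neg t$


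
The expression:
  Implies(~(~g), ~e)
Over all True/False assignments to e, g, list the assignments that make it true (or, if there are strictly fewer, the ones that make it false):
is false only for:
  e=True, g=True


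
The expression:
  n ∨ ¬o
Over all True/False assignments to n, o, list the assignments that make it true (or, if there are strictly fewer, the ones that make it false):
is false only for:
  n=False, o=True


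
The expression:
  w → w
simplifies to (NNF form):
True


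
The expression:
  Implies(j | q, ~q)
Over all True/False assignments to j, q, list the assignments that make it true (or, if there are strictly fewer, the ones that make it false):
is true only for:
  j=False, q=False;
  j=True, q=False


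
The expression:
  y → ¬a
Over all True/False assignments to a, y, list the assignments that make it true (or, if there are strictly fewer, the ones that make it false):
is false only for:
  a=True, y=True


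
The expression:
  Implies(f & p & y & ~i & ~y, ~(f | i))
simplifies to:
True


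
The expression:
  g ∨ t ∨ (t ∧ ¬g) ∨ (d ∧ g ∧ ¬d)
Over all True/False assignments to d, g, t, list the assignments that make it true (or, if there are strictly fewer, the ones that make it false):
is false only for:
  d=False, g=False, t=False;
  d=True, g=False, t=False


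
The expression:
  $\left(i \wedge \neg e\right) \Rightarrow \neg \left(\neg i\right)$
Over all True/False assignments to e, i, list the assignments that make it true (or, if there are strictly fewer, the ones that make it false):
is always true.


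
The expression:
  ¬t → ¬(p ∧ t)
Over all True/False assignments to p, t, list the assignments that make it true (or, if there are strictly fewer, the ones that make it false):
is always true.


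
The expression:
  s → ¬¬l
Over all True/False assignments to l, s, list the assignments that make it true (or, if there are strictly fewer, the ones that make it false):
is false only for:
  l=False, s=True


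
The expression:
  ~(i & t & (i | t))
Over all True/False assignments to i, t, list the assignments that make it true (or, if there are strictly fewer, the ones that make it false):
is false only for:
  i=True, t=True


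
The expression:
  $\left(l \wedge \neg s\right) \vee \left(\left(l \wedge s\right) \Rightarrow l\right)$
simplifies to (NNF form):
$\text{True}$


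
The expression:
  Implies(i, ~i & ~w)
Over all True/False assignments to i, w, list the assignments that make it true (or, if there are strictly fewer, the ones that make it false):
is true only for:
  i=False, w=False;
  i=False, w=True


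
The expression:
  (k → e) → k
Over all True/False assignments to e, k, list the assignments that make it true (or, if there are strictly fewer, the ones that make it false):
is true only for:
  e=False, k=True;
  e=True, k=True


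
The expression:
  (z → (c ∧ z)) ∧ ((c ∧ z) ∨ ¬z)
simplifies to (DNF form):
c ∨ ¬z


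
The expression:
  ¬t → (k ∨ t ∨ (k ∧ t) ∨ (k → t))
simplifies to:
True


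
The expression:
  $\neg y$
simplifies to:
$\neg y$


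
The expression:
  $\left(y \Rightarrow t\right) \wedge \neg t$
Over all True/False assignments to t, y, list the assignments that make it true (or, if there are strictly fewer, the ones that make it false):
is true only for:
  t=False, y=False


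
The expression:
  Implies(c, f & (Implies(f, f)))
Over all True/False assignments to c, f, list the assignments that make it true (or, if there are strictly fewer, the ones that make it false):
is false only for:
  c=True, f=False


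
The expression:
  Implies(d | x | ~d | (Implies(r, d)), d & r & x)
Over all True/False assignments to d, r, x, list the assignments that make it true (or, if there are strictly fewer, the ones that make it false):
is true only for:
  d=True, r=True, x=True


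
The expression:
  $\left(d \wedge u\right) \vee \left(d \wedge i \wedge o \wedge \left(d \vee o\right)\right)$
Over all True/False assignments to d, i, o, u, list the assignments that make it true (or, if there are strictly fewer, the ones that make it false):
is true only for:
  d=True, i=False, o=False, u=True;
  d=True, i=False, o=True, u=True;
  d=True, i=True, o=False, u=True;
  d=True, i=True, o=True, u=False;
  d=True, i=True, o=True, u=True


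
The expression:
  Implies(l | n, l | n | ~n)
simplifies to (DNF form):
True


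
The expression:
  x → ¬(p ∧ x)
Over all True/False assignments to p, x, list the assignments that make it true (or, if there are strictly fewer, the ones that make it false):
is false only for:
  p=True, x=True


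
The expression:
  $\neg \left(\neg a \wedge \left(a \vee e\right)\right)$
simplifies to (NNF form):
$a \vee \neg e$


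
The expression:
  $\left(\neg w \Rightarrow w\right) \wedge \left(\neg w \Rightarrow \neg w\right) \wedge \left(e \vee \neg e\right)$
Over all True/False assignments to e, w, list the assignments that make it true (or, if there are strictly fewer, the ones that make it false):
is true only for:
  e=False, w=True;
  e=True, w=True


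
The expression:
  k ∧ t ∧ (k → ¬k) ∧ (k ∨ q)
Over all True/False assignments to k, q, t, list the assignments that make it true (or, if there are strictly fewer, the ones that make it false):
is never true.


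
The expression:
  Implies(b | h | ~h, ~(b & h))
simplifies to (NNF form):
~b | ~h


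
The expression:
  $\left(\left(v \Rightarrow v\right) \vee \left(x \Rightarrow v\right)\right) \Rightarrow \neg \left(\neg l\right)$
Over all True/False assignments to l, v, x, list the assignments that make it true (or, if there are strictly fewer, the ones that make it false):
is true only for:
  l=True, v=False, x=False;
  l=True, v=False, x=True;
  l=True, v=True, x=False;
  l=True, v=True, x=True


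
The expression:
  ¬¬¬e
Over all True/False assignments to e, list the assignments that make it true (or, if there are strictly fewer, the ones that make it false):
is true only for:
  e=False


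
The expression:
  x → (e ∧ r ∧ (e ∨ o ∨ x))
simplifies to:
(e ∧ r) ∨ ¬x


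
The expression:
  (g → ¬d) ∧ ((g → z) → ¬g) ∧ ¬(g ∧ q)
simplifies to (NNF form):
(¬d ∧ ¬q ∧ ¬z) ∨ ¬g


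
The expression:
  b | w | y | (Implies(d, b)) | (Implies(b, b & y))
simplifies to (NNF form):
True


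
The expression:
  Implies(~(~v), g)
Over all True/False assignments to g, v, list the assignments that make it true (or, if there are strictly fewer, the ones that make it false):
is false only for:
  g=False, v=True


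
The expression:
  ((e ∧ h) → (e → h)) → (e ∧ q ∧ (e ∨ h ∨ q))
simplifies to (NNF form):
e ∧ q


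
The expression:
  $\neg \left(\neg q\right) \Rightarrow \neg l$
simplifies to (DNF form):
$\neg l \vee \neg q$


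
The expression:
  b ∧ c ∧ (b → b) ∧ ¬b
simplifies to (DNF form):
False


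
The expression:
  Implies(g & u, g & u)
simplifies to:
True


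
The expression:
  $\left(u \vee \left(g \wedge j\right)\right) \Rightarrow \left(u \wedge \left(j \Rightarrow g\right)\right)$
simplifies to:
$\left(g \wedge u\right) \vee \left(\neg g \wedge \neg u\right) \vee \neg j$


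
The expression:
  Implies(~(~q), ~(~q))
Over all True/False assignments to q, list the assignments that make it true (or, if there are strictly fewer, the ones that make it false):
is always true.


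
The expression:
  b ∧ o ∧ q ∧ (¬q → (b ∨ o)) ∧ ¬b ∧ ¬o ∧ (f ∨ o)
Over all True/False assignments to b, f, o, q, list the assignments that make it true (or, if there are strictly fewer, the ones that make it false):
is never true.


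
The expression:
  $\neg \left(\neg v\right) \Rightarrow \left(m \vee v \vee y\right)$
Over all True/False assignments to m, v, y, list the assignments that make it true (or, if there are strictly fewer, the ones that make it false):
is always true.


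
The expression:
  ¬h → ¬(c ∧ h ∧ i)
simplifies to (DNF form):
True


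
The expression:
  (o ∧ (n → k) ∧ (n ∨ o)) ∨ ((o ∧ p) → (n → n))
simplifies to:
True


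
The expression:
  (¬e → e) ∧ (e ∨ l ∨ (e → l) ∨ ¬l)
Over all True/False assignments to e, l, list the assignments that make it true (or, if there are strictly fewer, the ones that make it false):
is true only for:
  e=True, l=False;
  e=True, l=True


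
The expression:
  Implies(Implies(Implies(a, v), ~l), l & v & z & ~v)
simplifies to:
l & (v | ~a)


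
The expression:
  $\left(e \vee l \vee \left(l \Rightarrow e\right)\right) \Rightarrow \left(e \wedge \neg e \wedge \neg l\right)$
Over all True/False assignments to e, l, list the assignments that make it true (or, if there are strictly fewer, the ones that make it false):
is never true.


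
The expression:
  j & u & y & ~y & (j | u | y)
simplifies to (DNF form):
False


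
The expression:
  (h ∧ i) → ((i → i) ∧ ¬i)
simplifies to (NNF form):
¬h ∨ ¬i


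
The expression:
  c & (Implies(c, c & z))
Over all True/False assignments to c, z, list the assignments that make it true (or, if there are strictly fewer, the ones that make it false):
is true only for:
  c=True, z=True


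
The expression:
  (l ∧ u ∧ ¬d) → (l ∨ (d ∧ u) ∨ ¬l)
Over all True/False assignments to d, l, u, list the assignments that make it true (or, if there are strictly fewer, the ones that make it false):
is always true.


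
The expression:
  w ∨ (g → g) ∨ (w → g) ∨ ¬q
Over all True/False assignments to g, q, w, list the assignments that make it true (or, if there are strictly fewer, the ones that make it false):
is always true.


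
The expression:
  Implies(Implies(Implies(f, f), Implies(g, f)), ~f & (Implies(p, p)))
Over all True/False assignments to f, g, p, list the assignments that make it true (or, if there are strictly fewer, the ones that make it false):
is true only for:
  f=False, g=False, p=False;
  f=False, g=False, p=True;
  f=False, g=True, p=False;
  f=False, g=True, p=True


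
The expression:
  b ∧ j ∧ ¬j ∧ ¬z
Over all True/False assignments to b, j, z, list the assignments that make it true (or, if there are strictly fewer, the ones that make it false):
is never true.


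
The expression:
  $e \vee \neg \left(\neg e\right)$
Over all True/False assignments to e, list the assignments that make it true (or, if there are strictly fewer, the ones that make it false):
is true only for:
  e=True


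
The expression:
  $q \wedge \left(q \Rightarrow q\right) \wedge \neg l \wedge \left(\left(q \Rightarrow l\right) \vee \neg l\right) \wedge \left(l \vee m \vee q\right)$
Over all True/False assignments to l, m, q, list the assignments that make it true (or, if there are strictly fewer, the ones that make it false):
is true only for:
  l=False, m=False, q=True;
  l=False, m=True, q=True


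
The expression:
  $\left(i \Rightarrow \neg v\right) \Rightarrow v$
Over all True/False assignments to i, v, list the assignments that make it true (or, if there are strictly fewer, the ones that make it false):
is true only for:
  i=False, v=True;
  i=True, v=True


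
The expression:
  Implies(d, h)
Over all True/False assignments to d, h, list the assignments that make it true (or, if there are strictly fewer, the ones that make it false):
is false only for:
  d=True, h=False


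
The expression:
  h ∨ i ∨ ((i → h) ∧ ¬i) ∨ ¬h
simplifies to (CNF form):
True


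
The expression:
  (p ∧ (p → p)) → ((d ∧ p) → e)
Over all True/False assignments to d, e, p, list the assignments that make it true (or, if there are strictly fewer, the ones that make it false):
is false only for:
  d=True, e=False, p=True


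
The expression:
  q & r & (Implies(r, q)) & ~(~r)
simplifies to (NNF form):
q & r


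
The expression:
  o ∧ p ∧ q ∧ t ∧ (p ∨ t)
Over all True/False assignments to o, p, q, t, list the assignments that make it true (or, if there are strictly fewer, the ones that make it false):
is true only for:
  o=True, p=True, q=True, t=True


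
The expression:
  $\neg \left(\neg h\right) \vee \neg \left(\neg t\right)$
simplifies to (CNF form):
$h \vee t$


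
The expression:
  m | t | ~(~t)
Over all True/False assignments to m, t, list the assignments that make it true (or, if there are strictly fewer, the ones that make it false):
is false only for:
  m=False, t=False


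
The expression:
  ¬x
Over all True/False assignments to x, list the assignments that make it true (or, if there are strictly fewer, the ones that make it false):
is true only for:
  x=False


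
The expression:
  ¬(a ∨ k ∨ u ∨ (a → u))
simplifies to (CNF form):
False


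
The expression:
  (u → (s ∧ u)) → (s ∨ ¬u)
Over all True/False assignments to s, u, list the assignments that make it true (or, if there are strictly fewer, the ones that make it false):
is always true.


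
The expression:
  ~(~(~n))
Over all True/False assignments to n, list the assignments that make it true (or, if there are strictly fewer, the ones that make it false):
is true only for:
  n=False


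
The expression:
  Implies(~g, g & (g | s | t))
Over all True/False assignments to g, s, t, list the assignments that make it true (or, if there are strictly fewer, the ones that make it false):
is true only for:
  g=True, s=False, t=False;
  g=True, s=False, t=True;
  g=True, s=True, t=False;
  g=True, s=True, t=True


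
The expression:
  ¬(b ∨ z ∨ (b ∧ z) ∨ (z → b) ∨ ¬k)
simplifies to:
False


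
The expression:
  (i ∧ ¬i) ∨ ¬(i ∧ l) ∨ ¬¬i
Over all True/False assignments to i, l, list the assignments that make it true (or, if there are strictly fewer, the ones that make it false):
is always true.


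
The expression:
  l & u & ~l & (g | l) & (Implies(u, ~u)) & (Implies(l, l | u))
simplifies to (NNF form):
False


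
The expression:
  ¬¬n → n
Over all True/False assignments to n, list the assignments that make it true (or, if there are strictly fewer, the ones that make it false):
is always true.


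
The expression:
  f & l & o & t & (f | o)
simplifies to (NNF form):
f & l & o & t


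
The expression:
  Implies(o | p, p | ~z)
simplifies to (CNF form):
p | ~o | ~z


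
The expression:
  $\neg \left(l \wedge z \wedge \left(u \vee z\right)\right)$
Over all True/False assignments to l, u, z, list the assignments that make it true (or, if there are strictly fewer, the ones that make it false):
is false only for:
  l=True, u=False, z=True;
  l=True, u=True, z=True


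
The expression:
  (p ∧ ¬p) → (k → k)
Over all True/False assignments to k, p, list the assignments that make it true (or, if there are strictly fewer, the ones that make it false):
is always true.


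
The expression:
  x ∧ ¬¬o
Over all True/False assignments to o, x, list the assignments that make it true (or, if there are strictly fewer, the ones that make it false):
is true only for:
  o=True, x=True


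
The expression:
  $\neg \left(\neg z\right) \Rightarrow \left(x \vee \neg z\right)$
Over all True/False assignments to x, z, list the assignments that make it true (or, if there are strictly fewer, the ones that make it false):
is false only for:
  x=False, z=True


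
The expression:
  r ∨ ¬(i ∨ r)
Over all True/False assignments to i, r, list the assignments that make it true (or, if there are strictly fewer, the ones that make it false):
is false only for:
  i=True, r=False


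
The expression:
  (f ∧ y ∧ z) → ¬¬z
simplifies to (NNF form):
True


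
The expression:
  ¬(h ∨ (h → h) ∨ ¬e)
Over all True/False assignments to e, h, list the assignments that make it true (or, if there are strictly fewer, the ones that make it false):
is never true.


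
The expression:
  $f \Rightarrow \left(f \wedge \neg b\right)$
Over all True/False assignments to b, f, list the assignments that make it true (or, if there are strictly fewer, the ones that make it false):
is false only for:
  b=True, f=True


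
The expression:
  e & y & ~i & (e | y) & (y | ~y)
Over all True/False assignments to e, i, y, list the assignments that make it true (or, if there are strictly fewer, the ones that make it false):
is true only for:
  e=True, i=False, y=True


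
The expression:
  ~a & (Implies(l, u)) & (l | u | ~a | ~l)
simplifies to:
~a & (u | ~l)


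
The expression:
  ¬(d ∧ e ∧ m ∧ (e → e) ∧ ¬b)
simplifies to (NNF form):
b ∨ ¬d ∨ ¬e ∨ ¬m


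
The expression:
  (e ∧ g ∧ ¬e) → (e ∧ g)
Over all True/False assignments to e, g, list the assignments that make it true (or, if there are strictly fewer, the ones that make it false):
is always true.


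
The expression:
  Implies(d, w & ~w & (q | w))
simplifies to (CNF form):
~d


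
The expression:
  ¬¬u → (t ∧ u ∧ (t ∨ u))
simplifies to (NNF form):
t ∨ ¬u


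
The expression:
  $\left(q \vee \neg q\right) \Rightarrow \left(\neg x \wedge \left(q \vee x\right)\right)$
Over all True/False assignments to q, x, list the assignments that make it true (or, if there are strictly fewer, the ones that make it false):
is true only for:
  q=True, x=False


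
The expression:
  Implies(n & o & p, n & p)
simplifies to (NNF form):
True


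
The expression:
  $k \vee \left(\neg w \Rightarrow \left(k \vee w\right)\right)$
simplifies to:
$k \vee w$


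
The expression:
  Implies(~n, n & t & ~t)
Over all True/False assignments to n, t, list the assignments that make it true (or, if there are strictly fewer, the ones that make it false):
is true only for:
  n=True, t=False;
  n=True, t=True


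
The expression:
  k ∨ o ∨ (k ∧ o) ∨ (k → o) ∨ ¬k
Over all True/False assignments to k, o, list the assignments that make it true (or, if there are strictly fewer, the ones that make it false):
is always true.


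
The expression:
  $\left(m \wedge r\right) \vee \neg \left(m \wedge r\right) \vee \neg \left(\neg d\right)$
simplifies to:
$\text{True}$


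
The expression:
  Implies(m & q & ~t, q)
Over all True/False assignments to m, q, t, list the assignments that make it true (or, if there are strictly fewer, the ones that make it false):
is always true.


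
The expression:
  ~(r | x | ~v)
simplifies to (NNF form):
v & ~r & ~x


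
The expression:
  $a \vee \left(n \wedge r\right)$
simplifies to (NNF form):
$a \vee \left(n \wedge r\right)$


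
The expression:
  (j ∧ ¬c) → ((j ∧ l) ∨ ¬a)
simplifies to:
c ∨ l ∨ ¬a ∨ ¬j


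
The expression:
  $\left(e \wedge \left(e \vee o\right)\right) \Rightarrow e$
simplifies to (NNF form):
$\text{True}$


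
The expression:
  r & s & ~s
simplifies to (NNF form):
False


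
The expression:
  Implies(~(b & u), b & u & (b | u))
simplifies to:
b & u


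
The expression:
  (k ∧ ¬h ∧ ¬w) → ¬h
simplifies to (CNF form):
True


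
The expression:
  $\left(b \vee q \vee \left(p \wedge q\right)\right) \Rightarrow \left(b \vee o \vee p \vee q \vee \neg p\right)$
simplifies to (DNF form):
$\text{True}$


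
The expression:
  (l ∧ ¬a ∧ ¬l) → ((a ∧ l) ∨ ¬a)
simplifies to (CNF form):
True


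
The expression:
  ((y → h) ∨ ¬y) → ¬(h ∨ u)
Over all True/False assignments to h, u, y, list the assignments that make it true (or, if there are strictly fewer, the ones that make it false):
is true only for:
  h=False, u=False, y=False;
  h=False, u=False, y=True;
  h=False, u=True, y=True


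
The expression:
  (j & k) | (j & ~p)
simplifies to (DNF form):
(j & k) | (j & ~p)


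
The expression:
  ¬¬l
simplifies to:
l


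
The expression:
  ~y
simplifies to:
~y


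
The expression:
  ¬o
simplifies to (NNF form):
¬o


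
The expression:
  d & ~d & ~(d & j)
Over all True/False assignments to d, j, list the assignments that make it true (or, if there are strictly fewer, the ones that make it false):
is never true.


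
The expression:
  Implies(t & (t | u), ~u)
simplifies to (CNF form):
~t | ~u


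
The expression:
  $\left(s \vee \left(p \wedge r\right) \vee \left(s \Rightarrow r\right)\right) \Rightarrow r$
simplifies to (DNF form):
$r$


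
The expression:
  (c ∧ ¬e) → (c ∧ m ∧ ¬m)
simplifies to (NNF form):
e ∨ ¬c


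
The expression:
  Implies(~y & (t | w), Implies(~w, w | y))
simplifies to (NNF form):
w | y | ~t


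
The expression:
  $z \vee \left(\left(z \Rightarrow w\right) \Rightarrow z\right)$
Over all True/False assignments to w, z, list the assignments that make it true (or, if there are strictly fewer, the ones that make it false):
is true only for:
  w=False, z=True;
  w=True, z=True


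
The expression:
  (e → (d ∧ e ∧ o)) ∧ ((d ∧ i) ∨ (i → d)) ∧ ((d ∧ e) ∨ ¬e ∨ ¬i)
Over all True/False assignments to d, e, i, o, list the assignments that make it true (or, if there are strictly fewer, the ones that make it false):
is true only for:
  d=False, e=False, i=False, o=False;
  d=False, e=False, i=False, o=True;
  d=True, e=False, i=False, o=False;
  d=True, e=False, i=False, o=True;
  d=True, e=False, i=True, o=False;
  d=True, e=False, i=True, o=True;
  d=True, e=True, i=False, o=True;
  d=True, e=True, i=True, o=True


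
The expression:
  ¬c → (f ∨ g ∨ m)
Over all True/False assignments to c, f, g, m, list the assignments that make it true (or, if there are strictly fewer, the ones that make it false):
is false only for:
  c=False, f=False, g=False, m=False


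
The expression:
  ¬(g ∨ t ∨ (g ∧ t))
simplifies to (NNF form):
¬g ∧ ¬t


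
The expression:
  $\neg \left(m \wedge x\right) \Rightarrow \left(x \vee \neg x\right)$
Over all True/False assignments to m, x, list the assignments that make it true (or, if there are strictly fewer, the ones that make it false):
is always true.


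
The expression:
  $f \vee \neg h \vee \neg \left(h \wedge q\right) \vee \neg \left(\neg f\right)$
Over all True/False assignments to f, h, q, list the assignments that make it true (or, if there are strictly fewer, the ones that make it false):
is false only for:
  f=False, h=True, q=True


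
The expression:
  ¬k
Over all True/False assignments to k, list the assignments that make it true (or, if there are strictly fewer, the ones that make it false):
is true only for:
  k=False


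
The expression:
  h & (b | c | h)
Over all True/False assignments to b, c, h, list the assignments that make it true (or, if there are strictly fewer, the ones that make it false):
is true only for:
  b=False, c=False, h=True;
  b=False, c=True, h=True;
  b=True, c=False, h=True;
  b=True, c=True, h=True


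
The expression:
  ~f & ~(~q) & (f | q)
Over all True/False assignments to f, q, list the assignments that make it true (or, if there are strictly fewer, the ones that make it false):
is true only for:
  f=False, q=True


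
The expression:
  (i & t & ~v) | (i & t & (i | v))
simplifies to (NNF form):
i & t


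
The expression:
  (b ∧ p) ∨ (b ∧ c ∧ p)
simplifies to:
b ∧ p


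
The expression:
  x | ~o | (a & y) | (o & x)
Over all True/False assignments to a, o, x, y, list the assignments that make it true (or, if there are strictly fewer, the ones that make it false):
is false only for:
  a=False, o=True, x=False, y=False;
  a=False, o=True, x=False, y=True;
  a=True, o=True, x=False, y=False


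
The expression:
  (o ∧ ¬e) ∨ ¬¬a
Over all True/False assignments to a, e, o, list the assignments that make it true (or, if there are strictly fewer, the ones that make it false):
is false only for:
  a=False, e=False, o=False;
  a=False, e=True, o=False;
  a=False, e=True, o=True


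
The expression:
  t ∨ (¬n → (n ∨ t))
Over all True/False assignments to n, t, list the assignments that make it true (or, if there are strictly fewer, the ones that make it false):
is false only for:
  n=False, t=False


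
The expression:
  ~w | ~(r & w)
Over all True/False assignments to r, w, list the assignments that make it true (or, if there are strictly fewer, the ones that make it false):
is false only for:
  r=True, w=True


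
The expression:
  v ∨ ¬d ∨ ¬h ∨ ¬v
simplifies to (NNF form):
True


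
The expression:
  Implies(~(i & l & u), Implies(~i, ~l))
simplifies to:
i | ~l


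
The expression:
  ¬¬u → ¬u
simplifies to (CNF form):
¬u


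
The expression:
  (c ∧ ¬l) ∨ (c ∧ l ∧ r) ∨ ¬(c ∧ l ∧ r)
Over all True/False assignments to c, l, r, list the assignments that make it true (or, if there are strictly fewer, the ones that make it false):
is always true.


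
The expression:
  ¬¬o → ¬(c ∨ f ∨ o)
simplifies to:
¬o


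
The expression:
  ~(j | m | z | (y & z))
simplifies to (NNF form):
~j & ~m & ~z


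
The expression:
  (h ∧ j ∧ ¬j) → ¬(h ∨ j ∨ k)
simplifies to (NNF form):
True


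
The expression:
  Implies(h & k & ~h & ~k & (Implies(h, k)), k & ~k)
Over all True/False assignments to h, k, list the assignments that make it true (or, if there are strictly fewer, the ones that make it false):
is always true.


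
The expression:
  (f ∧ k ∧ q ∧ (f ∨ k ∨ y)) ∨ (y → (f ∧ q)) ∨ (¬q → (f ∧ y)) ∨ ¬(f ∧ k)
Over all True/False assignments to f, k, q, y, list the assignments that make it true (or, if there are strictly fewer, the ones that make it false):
is always true.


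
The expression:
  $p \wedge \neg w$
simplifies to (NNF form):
$p \wedge \neg w$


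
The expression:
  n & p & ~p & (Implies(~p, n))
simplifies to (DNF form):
False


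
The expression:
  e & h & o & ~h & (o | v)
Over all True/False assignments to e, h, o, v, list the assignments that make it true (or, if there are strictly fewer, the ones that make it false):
is never true.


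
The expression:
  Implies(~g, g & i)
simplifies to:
g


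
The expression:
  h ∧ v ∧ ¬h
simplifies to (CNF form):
False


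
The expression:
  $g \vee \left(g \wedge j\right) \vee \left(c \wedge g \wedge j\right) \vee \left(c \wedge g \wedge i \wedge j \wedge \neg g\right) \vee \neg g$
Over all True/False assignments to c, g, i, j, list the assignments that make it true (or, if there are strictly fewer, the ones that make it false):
is always true.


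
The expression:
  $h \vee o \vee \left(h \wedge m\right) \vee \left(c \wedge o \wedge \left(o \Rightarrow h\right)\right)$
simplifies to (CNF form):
$h \vee o$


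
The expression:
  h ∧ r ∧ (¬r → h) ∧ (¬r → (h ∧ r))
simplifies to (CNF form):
h ∧ r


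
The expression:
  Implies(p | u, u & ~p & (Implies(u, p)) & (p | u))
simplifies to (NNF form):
~p & ~u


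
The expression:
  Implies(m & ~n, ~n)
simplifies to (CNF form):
True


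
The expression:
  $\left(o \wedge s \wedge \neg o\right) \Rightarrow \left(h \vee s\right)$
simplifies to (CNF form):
$\text{True}$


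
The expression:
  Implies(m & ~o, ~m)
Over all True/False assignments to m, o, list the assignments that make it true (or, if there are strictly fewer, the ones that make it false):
is false only for:
  m=True, o=False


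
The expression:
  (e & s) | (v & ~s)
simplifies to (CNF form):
(s | v) & (e | ~s)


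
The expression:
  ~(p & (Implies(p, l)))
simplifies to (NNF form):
~l | ~p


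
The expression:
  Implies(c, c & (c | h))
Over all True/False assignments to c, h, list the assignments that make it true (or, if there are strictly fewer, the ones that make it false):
is always true.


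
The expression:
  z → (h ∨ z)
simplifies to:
True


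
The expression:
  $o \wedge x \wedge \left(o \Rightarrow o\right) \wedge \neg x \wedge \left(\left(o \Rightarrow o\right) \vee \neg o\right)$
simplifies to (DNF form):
$\text{False}$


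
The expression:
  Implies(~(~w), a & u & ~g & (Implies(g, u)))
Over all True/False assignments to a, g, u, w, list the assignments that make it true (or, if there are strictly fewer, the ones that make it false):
is false only for:
  a=False, g=False, u=False, w=True;
  a=False, g=False, u=True, w=True;
  a=False, g=True, u=False, w=True;
  a=False, g=True, u=True, w=True;
  a=True, g=False, u=False, w=True;
  a=True, g=True, u=False, w=True;
  a=True, g=True, u=True, w=True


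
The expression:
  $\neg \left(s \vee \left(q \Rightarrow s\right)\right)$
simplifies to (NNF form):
$q \wedge \neg s$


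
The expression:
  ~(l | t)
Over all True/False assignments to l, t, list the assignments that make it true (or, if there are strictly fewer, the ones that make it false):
is true only for:
  l=False, t=False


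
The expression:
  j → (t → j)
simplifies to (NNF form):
True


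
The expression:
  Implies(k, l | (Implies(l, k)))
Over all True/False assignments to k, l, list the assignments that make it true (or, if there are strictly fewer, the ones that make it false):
is always true.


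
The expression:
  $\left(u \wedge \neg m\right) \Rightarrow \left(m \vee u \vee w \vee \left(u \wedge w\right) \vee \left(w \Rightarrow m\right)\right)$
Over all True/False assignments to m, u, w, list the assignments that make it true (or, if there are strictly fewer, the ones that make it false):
is always true.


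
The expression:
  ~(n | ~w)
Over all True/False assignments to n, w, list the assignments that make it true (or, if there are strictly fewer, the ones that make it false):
is true only for:
  n=False, w=True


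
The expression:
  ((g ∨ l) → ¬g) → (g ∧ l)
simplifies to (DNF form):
g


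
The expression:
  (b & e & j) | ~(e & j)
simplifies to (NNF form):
b | ~e | ~j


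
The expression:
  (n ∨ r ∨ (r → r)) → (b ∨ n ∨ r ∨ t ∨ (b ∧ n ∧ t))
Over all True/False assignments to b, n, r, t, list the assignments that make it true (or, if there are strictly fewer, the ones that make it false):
is false only for:
  b=False, n=False, r=False, t=False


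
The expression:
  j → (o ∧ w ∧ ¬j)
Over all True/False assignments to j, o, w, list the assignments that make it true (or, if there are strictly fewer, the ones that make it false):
is true only for:
  j=False, o=False, w=False;
  j=False, o=False, w=True;
  j=False, o=True, w=False;
  j=False, o=True, w=True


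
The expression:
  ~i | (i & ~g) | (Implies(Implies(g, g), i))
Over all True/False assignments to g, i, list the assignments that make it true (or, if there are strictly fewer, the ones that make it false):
is always true.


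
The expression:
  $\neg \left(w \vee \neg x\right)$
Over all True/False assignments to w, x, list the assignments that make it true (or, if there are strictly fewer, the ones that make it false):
is true only for:
  w=False, x=True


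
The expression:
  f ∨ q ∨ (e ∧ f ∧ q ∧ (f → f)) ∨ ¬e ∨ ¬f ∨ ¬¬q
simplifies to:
True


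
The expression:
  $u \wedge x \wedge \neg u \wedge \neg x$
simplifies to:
$\text{False}$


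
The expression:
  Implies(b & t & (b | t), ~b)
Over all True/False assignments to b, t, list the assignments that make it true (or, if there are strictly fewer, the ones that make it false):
is false only for:
  b=True, t=True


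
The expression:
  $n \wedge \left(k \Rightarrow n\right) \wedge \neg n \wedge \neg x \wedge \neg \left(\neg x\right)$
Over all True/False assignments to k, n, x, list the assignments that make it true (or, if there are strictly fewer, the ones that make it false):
is never true.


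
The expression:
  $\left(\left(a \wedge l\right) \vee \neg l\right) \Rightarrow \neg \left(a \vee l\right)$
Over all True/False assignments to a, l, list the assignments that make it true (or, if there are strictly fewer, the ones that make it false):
is true only for:
  a=False, l=False;
  a=False, l=True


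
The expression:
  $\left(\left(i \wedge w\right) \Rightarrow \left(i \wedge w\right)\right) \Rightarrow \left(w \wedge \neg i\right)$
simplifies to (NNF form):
$w \wedge \neg i$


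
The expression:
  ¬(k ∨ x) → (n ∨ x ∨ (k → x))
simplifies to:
True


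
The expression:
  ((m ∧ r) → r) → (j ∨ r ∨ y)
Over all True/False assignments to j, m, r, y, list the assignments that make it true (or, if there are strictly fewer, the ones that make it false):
is false only for:
  j=False, m=False, r=False, y=False;
  j=False, m=True, r=False, y=False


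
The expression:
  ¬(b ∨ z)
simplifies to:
¬b ∧ ¬z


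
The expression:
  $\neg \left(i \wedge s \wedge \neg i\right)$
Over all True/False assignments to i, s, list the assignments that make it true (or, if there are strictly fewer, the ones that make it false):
is always true.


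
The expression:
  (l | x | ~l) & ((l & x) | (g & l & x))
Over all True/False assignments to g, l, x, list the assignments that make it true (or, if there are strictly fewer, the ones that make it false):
is true only for:
  g=False, l=True, x=True;
  g=True, l=True, x=True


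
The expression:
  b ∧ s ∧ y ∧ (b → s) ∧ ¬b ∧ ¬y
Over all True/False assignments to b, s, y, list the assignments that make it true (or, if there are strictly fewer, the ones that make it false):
is never true.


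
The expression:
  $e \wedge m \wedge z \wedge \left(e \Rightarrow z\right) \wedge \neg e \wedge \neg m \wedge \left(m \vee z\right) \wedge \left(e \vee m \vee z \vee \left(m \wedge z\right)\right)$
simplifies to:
$\text{False}$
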